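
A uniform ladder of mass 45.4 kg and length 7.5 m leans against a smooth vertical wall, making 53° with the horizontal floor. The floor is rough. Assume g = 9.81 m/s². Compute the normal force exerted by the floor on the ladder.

ΣF_y = 0: N_floor = 45.4×9.81 = 445.37 N.

N_floor ≈ 445 N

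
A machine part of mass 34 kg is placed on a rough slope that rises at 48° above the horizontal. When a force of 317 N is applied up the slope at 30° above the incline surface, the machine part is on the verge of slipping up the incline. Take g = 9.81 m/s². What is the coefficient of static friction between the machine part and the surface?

On the verge of sliding up the incline, friction is at its maximum μN and acts down the slope.
Perpendicular to incline: N = W cos 48° − P sin 30° = 223.2 − 158.5 = 64.68 N.
Along incline: P cos 30° − μN = W sin 48° → μ = −(W sin 48° − P cos 30°) / N = 0.4122.

μ ≈ 0.412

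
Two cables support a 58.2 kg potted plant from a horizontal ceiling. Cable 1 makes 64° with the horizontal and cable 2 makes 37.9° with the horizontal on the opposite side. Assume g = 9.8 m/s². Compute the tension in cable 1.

Weight W = 58.2 × 9.8 = 570.4 N acts straight down.
Horizontal: T_1 cos 64° = T_2 cos 37.9°  →  T_2 = 0.5555 T_1.
Vertical: T_1 sin 64° + T_2 sin 37.9° = 570.4.
Substituting the horizontal relation into the vertical equation gives 1.24 T_1 = 570.4, so T_1 = 459.9 N.

T_1 ≈ 460 N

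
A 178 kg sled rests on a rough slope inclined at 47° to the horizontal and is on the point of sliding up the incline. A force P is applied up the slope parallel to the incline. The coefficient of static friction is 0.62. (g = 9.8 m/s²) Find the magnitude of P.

P ≈ 2010 N

On the verge of sliding up the incline, friction equals μN and acts down the slope.
Perpendicular: N + P sin 0° = W cos 47° = 1190 N.
Along incline: P cos 0° = W sin 47° + μN  with W sin 47° = 1276 N.
Solving the pair for P and N: P = 2013 N, N = 1190 N (and f = μN = 737.6 N).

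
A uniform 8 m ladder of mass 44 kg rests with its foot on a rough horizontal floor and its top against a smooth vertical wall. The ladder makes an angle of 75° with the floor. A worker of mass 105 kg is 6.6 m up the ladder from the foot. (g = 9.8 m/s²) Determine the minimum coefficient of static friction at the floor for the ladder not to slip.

ΣF_y = 0: N_floor = 44×9.8 + 105×9.8 = 1460.2 N.
Torques about the foot: N_wall · 8 sin 75° = 44×9.8×4 cos 75° + 105×9.8×6.6 cos 75° → N_wall = 285.24 N.
ΣF_x = 0: f_floor = N_wall = 285.24 N.
μ_min = f_floor / N_floor = 285.24 / 1460.2 = 0.1953.

μ_min ≈ 0.195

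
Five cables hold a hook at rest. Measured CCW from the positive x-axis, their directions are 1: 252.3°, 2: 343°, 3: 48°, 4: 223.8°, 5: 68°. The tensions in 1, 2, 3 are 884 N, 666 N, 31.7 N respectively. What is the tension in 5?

T_5 ≈ 2440 N

Resolve: ΣF_x = 884 cos 252.3° + 666 cos 343° + 31.7 cos 48° + T_4 cos 223.8° + T_5 cos 68° = 0.
        ΣF_y = 884 sin 252.3° + 666 sin 343° + 31.7 sin 48° + T_4 sin 223.8° + T_5 sin 68° = 0.
The known terms sum to (389.3, -1013) N, so -0.7218 T_4 + 0.3746 T_5 = -389.3 and -0.6921 T_4 + 0.9272 T_5 = 1013.
Solving simultaneously: T_4 = 1807 N, T_5 = 2442 N.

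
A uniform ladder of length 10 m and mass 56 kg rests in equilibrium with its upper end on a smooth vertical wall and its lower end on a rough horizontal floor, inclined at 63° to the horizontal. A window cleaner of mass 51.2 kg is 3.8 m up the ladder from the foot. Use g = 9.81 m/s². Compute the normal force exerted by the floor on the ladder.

ΣF_y = 0: N_floor = 56×9.81 + 51.2×9.81 = 1051.6 N.

N_floor ≈ 1050 N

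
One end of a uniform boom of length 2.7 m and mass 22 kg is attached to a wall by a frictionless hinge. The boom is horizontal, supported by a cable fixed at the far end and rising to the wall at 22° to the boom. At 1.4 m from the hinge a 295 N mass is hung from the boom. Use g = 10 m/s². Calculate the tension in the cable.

Take torques about the hinge: T sin 22° · 2.7 = 22×10×1.35 + 295×1.4 = 710 N·m.
So T = 710 / (0.3746 × 2.7) = 701.97 N.

T ≈ 702 N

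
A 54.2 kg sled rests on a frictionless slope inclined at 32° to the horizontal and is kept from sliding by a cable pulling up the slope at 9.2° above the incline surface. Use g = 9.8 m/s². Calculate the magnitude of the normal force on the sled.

Take axes along and perpendicular to the incline. Weight components: W sin 32° = 281.5 N down-slope, W cos 32° = 450.4 N into the surface.
Along incline: T cos 9.2° = W sin 32° → T = 285.1 N.
Perpendicular: N = W cos 32° − T sin 9.2° = 404.9 N.

N ≈ 405 N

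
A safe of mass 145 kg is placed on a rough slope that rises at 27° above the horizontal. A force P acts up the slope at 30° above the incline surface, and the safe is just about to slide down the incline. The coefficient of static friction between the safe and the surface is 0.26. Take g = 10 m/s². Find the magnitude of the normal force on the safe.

On the verge of sliding down the incline, friction equals μN and acts up the slope.
Perpendicular: N + P sin 30° = W cos 27° = 1292 N.
Along incline: P cos 30° + μN = W sin 27° with W sin 27° = 658.3 N.
Solving the pair for P and N: P = 438 N, N = 1073 N (and f = μN = 279 N).

N ≈ 1070 N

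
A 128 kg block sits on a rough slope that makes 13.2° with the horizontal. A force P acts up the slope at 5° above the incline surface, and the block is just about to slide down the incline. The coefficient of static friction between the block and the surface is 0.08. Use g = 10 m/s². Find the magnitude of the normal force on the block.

N ≈ 1230 N

On the verge of sliding down the incline, friction equals μN and acts up the slope.
Perpendicular: N + P sin 5° = W cos 13.2° = 1246 N.
Along incline: P cos 5° + μN = W sin 13.2° with W sin 13.2° = 292.3 N.
Solving the pair for P and N: P = 194.7 N, N = 1229 N (and f = μN = 98.34 N).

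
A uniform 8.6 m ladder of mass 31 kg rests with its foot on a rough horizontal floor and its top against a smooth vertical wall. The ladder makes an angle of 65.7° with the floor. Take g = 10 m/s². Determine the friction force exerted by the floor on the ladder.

f ≈ 70 N

Torques about the foot: N_wall · 8.6 sin 65.7° = 31×10×4.3 cos 65.7° → N_wall = 69.985 N.
ΣF_x = 0: f_floor = N_wall = 69.985 N.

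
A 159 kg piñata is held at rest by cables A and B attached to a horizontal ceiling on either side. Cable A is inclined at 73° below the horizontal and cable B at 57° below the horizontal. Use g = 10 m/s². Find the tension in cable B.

T_B ≈ 607 N

Weight W = 159 × 10 = 1590 N acts straight down.
Horizontal: T_A cos 73° = T_B cos 57°  →  T_A = 1.863 T_B.
Vertical: T_A sin 73° + T_B sin 57° = 1590.
Substituting the horizontal relation into the vertical equation gives 2.62 T_B = 1590, so T_B = 606.8 N.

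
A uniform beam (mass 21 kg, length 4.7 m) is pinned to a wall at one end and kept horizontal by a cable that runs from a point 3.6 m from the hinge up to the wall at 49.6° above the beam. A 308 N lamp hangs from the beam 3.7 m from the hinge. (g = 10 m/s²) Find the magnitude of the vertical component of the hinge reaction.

Take torques about the hinge: T sin 49.6° · 3.6 = 21×10×2.35 + 308×3.7 = 1633.1 N·m.
So T = 1633.1 / (0.7615 × 3.6) = 595.69 N.
ΣF_y = 0: H_y = (21×10 + 308) − T sin 49.6° = 518 − 453.64 = 64.361 N.

|H_y| ≈ 64.4 N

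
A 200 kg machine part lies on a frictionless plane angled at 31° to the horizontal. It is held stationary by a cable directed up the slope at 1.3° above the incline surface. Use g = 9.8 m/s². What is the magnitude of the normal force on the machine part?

N ≈ 1660 N

Take axes along and perpendicular to the incline. Weight components: W sin 31° = 1009 N down-slope, W cos 31° = 1680 N into the surface.
Along incline: T cos 1.3° = W sin 31° → T = 1010 N.
Perpendicular: N = W cos 31° − T sin 1.3° = 1657 N.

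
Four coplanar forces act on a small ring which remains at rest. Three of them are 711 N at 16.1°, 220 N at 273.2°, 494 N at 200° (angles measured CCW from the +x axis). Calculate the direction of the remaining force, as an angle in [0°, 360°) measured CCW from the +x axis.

θ ≈ 140°

Sum the known components: ΣF_x = 231.2 N, ΣF_y = -191.4 N.
For equilibrium the remaining force must supply (−ΣF_x, −ΣF_y) = (-231.2, 191.4) N.
Magnitude = √((-231.2)² + (191.4)²) = 300.2 N; direction = atan2(191.4, -231.2) = 140.4°.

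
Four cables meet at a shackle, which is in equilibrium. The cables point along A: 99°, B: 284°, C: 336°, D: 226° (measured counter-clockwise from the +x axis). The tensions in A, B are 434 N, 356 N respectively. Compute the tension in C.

Resolve: ΣF_x = 434 cos 99° + 356 cos 284° + T_C cos 336° + T_D cos 226° = 0.
        ΣF_y = 434 sin 99° + 356 sin 284° + T_C sin 336° + T_D sin 226° = 0.
The known terms sum to (18.23, 83.23) N, so 0.9135 T_C − 0.6947 T_D = -18.23 and -0.4067 T_C − 0.7193 T_D = -83.23.
Solving simultaneously: T_C = 47.57 N, T_D = 88.81 N.

T_C ≈ 47.6 N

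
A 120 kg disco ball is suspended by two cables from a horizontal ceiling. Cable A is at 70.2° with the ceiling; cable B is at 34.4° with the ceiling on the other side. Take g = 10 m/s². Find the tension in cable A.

Weight W = 120 × 10 = 1200 N acts straight down.
Horizontal: T_A cos 70.2° = T_B cos 34.4°  →  T_B = 0.4105 T_A.
Vertical: T_A sin 70.2° + T_B sin 34.4° = 1200.
Substituting the horizontal relation into the vertical equation gives 1.173 T_A = 1200, so T_A = 1023 N.

T_A ≈ 1020 N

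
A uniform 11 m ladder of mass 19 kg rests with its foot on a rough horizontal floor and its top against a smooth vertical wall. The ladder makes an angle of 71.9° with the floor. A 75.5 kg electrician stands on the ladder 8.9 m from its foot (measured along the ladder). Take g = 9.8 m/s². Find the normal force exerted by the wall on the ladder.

N_wall ≈ 226 N

Torques about the foot: N_wall · 11 sin 71.9° = 19×9.8×5.5 cos 71.9° + 75.5×9.8×8.9 cos 71.9° → N_wall = 226.1 N.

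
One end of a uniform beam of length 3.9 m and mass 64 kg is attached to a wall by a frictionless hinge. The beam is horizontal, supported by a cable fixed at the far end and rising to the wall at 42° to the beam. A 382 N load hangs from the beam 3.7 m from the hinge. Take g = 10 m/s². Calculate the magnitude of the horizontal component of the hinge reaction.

H_x ≈ 758 N

Take torques about the hinge: T sin 42° · 3.9 = 64×10×1.95 + 382×3.7 = 2661.4 N·m.
So T = 2661.4 / (0.6691 × 3.9) = 1019.8 N.
ΣF_x = 0: H_x = T cos 42° = 757.89 N.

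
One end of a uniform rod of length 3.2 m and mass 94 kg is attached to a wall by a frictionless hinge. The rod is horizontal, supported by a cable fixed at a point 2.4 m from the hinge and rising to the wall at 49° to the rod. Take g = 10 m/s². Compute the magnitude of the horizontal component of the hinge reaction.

H_x ≈ 545 N

Take torques about the hinge: T sin 49° · 2.4 = 94×10×1.6 = 1504 N·m.
So T = 1504 / (0.7547 × 2.4) = 830.34 N.
ΣF_x = 0: H_x = T cos 49° = 544.75 N.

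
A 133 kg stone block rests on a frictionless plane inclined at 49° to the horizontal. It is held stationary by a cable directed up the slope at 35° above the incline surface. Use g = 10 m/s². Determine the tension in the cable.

Take axes along and perpendicular to the incline. Weight components: W sin 49° = 1004 N down-slope, W cos 49° = 872.6 N into the surface.
Along incline: T cos 35° = W sin 49° → T = 1225 N.
Perpendicular: N = W cos 49° − T sin 35° = 169.7 N.

T ≈ 1230 N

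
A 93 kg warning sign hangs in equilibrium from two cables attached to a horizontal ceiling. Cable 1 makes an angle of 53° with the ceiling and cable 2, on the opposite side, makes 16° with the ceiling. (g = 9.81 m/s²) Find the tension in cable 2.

T_2 ≈ 588 N

Weight W = 93 × 9.81 = 912.3 N acts straight down.
Horizontal: T_1 cos 53° = T_2 cos 16°  →  T_1 = 1.597 T_2.
Vertical: T_1 sin 53° + T_2 sin 16° = 912.3.
Substituting the horizontal relation into the vertical equation gives 1.551 T_2 = 912.3, so T_2 = 588.1 N.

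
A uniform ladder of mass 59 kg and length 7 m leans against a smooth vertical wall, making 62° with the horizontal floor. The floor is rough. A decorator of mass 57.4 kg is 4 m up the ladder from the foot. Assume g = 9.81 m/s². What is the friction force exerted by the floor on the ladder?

f ≈ 325 N

Torques about the foot: N_wall · 7 sin 62° = 59×9.81×3.5 cos 62° + 57.4×9.81×4 cos 62° → N_wall = 324.96 N.
ΣF_x = 0: f_floor = N_wall = 324.96 N.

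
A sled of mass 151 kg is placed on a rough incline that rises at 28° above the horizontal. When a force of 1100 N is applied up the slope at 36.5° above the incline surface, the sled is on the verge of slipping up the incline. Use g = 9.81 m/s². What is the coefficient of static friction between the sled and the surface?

On the verge of sliding up the incline, friction is at its maximum μN and acts down the slope.
Perpendicular to incline: N = W cos 28° − P sin 36.5° = 1308 − 654.3 = 653.6 N.
Along incline: P cos 36.5° − μN = W sin 28° → μ = −(W sin 28° − P cos 36.5°) / N = 0.2889.

μ ≈ 0.289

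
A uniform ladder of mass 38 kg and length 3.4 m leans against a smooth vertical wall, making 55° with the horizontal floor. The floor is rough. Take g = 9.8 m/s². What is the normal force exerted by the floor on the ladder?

N_floor ≈ 372 N

ΣF_y = 0: N_floor = 38×9.8 = 372.4 N.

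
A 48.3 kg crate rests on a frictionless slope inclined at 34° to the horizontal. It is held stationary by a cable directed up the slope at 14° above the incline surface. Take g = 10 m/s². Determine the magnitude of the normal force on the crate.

Take axes along and perpendicular to the incline. Weight components: W sin 34° = 270.1 N down-slope, W cos 34° = 400.4 N into the surface.
Along incline: T cos 14° = W sin 34° → T = 278.4 N.
Perpendicular: N = W cos 34° − T sin 14° = 333.1 N.

N ≈ 333 N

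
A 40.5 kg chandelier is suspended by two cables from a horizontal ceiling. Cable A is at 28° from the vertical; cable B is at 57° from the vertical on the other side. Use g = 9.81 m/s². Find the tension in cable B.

T_B ≈ 187 N

Angles from the horizontal: cable A is 90° − 28° = 62°, cable B is 90° − 57° = 33°.
Weight W = 40.5 × 9.81 = 397.3 N acts straight down.
Horizontal: T_A cos 62° = T_B cos 33°  →  T_A = 1.786 T_B.
Vertical: T_A sin 62° + T_B sin 33° = 397.3.
Substituting the horizontal relation into the vertical equation gives 2.122 T_B = 397.3, so T_B = 187.2 N.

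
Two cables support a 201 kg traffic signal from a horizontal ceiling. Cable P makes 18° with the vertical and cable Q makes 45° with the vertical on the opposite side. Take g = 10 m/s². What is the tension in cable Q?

Angles from the horizontal: cable P is 90° − 18° = 72°, cable Q is 90° − 45° = 45°.
Weight W = 201 × 10 = 2010 N acts straight down.
Horizontal: T_P cos 72° = T_Q cos 45°  →  T_P = 2.288 T_Q.
Vertical: T_P sin 72° + T_Q sin 45° = 2010.
Substituting the horizontal relation into the vertical equation gives 2.883 T_Q = 2010, so T_Q = 697.1 N.

T_Q ≈ 697 N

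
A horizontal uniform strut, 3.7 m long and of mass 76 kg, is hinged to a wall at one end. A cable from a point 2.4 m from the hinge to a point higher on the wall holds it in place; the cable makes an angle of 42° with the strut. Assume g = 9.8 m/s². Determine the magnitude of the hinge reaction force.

Take torques about the hinge: T sin 42° · 2.4 = 76×9.8×1.85 = 1377.9 N·m.
So T = 1377.9 / (0.6691 × 2.4) = 858 N.
ΣF_x = 0: H_x = T cos 42° = 637.62 N.
ΣF_y = 0: H_y = (76×9.8) − T sin 42° = 744.8 − 574.12 = 170.68 N.
|H| = √(H_x² + H_y²) = √((637.62)² + (170.68)²) = 660.07 N.

|H| ≈ 660 N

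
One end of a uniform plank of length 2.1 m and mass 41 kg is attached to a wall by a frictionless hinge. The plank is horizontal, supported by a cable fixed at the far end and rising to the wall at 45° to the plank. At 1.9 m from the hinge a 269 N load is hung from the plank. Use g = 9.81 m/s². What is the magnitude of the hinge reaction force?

|H| ≈ 499 N

Take torques about the hinge: T sin 45° · 2.1 = 41×9.81×1.05 + 269×1.9 = 933.42 N·m.
So T = 933.42 / (0.7071 × 2.1) = 628.6 N.
ΣF_x = 0: H_x = T cos 45° = 444.49 N.
ΣF_y = 0: H_y = (41×9.81 + 269) − T sin 45° = 671.21 − 444.49 = 226.72 N.
|H| = √(H_x² + H_y²) = √((444.49)² + (226.72)²) = 498.97 N.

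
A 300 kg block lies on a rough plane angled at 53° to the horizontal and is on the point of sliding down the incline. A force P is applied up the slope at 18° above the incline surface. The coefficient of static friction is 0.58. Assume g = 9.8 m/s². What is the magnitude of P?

P ≈ 1710 N

On the verge of sliding down the incline, friction equals μN and acts up the slope.
Perpendicular: N + P sin 18° = W cos 53° = 1769 N.
Along incline: P cos 18° + μN = W sin 53° with W sin 53° = 2348 N.
Solving the pair for P and N: P = 1713 N, N = 1240 N (and f = μN = 719.3 N).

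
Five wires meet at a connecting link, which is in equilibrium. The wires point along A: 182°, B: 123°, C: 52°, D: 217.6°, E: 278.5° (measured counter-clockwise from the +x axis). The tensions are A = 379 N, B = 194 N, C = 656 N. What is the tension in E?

Resolve: ΣF_x = 379 cos 182° + 194 cos 123° + 656 cos 52° + T_D cos 217.6° + T_E cos 278.5° = 0.
        ΣF_y = 379 sin 182° + 194 sin 123° + 656 sin 52° + T_D sin 217.6° + T_E sin 278.5° = 0.
The known terms sum to (-80.56, 666.4) N, so -0.7923 T_D + 0.1478 T_E = 80.56 and -0.6101 T_D − 0.9890 T_E = -666.4.
Solving simultaneously: T_D = 21.55 N, T_E = 660.5 N.

T_E ≈ 661 N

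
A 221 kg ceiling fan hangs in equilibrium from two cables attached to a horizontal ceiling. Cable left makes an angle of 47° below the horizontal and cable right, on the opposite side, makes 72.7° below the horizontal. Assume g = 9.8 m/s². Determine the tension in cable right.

T_right ≈ 1700 N

Weight W = 221 × 9.8 = 2166 N acts straight down.
Horizontal: T_left cos 47° = T_right cos 72.7°  →  T_left = 0.436 T_right.
Vertical: T_left sin 47° + T_right sin 72.7° = 2166.
Substituting the horizontal relation into the vertical equation gives 1.274 T_right = 2166, so T_right = 1700 N.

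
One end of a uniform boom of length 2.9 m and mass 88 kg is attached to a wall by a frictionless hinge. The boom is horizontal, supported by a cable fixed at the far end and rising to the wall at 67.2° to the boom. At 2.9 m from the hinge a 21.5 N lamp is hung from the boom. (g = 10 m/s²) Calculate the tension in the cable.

T ≈ 501 N

Take torques about the hinge: T sin 67.2° · 2.9 = 88×10×1.45 + 21.5×2.9 = 1338.3 N·m.
So T = 1338.3 / (0.9219 × 2.9) = 500.62 N.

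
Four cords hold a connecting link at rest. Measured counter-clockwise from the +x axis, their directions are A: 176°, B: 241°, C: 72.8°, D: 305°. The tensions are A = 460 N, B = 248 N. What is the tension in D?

T_D ≈ 631 N

Resolve: ΣF_x = 460 cos 176° + 248 cos 241° + T_C cos 72.8° + T_D cos 305° = 0.
        ΣF_y = 460 sin 176° + 248 sin 241° + T_C sin 72.8° + T_D sin 305° = 0.
The known terms sum to (-579.1, -184.8) N, so 0.2957 T_C + 0.5736 T_D = 579.1 and 0.9553 T_C − 0.8192 T_D = 184.8.
Solving simultaneously: T_C = 734.5 N, T_D = 631 N.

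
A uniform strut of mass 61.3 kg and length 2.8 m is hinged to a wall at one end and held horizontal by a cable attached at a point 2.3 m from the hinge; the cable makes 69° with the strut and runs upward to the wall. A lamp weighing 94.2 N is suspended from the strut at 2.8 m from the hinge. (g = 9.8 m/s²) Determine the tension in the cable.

Take torques about the hinge: T sin 69° · 2.3 = 61.3×9.8×1.4 + 94.2×2.8 = 1104.8 N·m.
So T = 1104.8 / (0.9336 × 2.3) = 514.52 N.

T ≈ 515 N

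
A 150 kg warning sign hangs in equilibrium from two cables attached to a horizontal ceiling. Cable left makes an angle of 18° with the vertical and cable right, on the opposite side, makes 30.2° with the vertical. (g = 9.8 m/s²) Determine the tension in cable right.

Angles from the horizontal: cable left is 90° − 18° = 72°, cable right is 90° − 30.2° = 59.8°.
Weight W = 150 × 9.8 = 1470 N acts straight down.
Horizontal: T_left cos 72° = T_right cos 59.8°  →  T_left = 1.628 T_right.
Vertical: T_left sin 72° + T_right sin 59.8° = 1470.
Substituting the horizontal relation into the vertical equation gives 2.412 T_right = 1470, so T_right = 609.3 N.

T_right ≈ 609 N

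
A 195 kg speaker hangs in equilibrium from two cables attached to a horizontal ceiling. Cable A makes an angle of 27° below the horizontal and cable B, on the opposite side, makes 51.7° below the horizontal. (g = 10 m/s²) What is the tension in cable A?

Weight W = 195 × 10 = 1950 N acts straight down.
Horizontal: T_A cos 27° = T_B cos 51.7°  →  T_B = 1.438 T_A.
Vertical: T_A sin 27° + T_B sin 51.7° = 1950.
Substituting the horizontal relation into the vertical equation gives 1.582 T_A = 1950, so T_A = 1232 N.

T_A ≈ 1230 N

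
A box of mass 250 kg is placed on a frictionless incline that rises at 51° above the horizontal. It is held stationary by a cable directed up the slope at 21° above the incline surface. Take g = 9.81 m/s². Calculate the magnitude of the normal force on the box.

Take axes along and perpendicular to the incline. Weight components: W sin 51° = 1906 N down-slope, W cos 51° = 1543 N into the surface.
Along incline: T cos 21° = W sin 51° → T = 2042 N.
Perpendicular: N = W cos 51° − T sin 21° = 811.8 N.

N ≈ 812 N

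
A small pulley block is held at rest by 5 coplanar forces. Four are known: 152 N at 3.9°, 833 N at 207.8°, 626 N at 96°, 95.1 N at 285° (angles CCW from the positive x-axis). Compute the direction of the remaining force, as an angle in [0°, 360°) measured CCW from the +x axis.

θ ≈ 346°

Sum the known components: ΣF_x = -626 N, ΣF_y = 152.5 N.
For equilibrium the remaining force must supply (−ΣF_x, −ΣF_y) = (626, -152.5) N.
Magnitude = √((626)² + (-152.5)²) = 644.3 N; direction = atan2(-152.5, 626) = 346.3°.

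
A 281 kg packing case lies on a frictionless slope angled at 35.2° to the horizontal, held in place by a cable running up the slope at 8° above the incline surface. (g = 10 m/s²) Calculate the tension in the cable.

Take axes along and perpendicular to the incline. Weight components: W sin 35.2° = 1620 N down-slope, W cos 35.2° = 2296 N into the surface.
Along incline: T cos 8° = W sin 35.2° → T = 1636 N.
Perpendicular: N = W cos 35.2° − T sin 8° = 2069 N.

T ≈ 1640 N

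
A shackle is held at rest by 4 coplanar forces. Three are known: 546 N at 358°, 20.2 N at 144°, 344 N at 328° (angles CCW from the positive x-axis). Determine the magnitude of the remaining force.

F ≈ 843 N

Sum the known components: ΣF_x = 821.1 N, ΣF_y = -189.5 N.
For equilibrium the remaining force must supply (−ΣF_x, −ΣF_y) = (-821.1, 189.5) N.
Magnitude = √((-821.1)² + (189.5)²) = 842.6 N; direction = atan2(189.5, -821.1) = 167.0°.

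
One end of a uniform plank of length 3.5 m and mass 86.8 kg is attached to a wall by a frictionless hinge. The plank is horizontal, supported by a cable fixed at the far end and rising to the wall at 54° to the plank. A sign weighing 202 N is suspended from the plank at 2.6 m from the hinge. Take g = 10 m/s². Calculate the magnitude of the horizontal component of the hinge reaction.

Take torques about the hinge: T sin 54° · 3.5 = 86.8×10×1.75 + 202×2.6 = 2044.2 N·m.
So T = 2044.2 / (0.8090 × 3.5) = 721.93 N.
ΣF_x = 0: H_x = T cos 54° = 424.34 N.

H_x ≈ 424 N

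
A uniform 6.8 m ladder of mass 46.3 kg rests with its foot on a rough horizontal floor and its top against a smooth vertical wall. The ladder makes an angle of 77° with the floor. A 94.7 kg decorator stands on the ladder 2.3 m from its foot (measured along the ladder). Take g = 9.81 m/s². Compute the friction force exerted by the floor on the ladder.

f ≈ 125 N

Torques about the foot: N_wall · 6.8 sin 77° = 46.3×9.81×3.4 cos 77° + 94.7×9.81×2.3 cos 77° → N_wall = 124.97 N.
ΣF_x = 0: f_floor = N_wall = 124.97 N.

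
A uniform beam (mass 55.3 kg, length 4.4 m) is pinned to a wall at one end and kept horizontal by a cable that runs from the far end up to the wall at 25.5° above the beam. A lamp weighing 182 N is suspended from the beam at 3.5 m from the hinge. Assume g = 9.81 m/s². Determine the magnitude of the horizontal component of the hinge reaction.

Take torques about the hinge: T sin 25.5° · 4.4 = 55.3×9.81×2.2 + 182×3.5 = 1830.5 N·m.
So T = 1830.5 / (0.4305 × 4.4) = 966.34 N.
ΣF_x = 0: H_x = T cos 25.5° = 872.2 N.

H_x ≈ 872 N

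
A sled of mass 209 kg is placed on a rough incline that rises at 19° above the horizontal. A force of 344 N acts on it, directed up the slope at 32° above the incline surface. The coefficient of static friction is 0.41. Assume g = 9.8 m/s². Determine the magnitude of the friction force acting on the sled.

Axes along / perpendicular to the incline. W sin 19° = 666.8 N down-slope; W cos 19° = 1937 N into the surface.
Perpendicular: N = W cos 19° − P sin 32° = 1937 − 182.3 = 1754 N.
Along incline: P cos 32° + f = W sin 19° (friction acts up-slope) → f = 666.8 − 291.7 = 375.1 N.
|f| = 375.1 N ≤ μN = 719.3 N, so the sled is indeed static.

f ≈ 375 N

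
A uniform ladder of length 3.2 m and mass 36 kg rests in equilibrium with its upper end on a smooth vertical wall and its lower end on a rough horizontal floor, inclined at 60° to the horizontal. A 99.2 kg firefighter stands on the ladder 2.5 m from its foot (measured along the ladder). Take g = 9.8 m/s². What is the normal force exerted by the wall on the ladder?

N_wall ≈ 540 N

Torques about the foot: N_wall · 3.2 sin 60° = 36×9.8×1.6 cos 60° + 99.2×9.8×2.5 cos 60° → N_wall = 540.34 N.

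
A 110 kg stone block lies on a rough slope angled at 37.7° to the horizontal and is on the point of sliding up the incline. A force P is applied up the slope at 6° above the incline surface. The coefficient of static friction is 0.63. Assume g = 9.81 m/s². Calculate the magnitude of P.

On the verge of sliding up the incline, friction equals μN and acts down the slope.
Perpendicular: N + P sin 6° = W cos 37.7° = 853.8 N.
Along incline: P cos 6° = W sin 37.7° + μN  with W sin 37.7° = 659.9 N.
Solving the pair for P and N: P = 1130 N, N = 735.7 N (and f = μN = 463.5 N).

P ≈ 1130 N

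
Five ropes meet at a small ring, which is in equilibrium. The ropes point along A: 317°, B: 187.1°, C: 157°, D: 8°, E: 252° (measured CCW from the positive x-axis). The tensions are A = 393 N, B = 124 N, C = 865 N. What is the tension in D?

T_D ≈ 687 N

Resolve: ΣF_x = 393 cos 317° + 124 cos 187.1° + 865 cos 157° + T_D cos 8° + T_E cos 252° = 0.
        ΣF_y = 393 sin 317° + 124 sin 187.1° + 865 sin 157° + T_D sin 8° + T_E sin 252° = 0.
The known terms sum to (-631.9, 54.63) N, so 0.9903 T_D − 0.3090 T_E = 631.9 and 0.1392 T_D − 0.9511 T_E = -54.63.
Solving simultaneously: T_D = 687.4 N, T_E = 158 N.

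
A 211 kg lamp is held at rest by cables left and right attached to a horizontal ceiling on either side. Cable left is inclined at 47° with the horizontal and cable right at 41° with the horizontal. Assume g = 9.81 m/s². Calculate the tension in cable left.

T_left ≈ 1560 N

Weight W = 211 × 9.81 = 2070 N acts straight down.
Horizontal: T_left cos 47° = T_right cos 41°  →  T_right = 0.9037 T_left.
Vertical: T_left sin 47° + T_right sin 41° = 2070.
Substituting the horizontal relation into the vertical equation gives 1.324 T_left = 2070, so T_left = 1563 N.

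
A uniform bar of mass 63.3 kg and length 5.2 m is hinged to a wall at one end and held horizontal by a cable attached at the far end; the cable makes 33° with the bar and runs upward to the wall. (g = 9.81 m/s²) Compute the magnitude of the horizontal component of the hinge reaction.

Take torques about the hinge: T sin 33° · 5.2 = 63.3×9.81×2.6 = 1614.5 N·m.
So T = 1614.5 / (0.5446 × 5.2) = 570.08 N.
ΣF_x = 0: H_x = T cos 33° = 478.11 N.

H_x ≈ 478 N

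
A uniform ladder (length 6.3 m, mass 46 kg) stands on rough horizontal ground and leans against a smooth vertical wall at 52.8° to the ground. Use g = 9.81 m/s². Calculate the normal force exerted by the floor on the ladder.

N_floor ≈ 451 N

ΣF_y = 0: N_floor = 46×9.81 = 451.26 N.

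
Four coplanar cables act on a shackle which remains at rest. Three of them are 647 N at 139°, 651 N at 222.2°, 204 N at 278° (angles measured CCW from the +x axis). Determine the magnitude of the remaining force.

Sum the known components: ΣF_x = -942.2 N, ΣF_y = -214.8 N.
For equilibrium the remaining force must supply (−ΣF_x, −ΣF_y) = (942.2, 214.8) N.
Magnitude = √((942.2)² + (214.8)²) = 966.4 N; direction = atan2(214.8, 942.2) = 12.8°.

F ≈ 966 N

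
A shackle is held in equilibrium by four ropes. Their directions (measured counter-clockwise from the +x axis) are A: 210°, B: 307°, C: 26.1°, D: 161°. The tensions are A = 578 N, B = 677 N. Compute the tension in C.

Resolve: ΣF_x = 578 cos 210° + 677 cos 307° + T_C cos 26.1° + T_D cos 161° = 0.
        ΣF_y = 578 sin 210° + 677 sin 307° + T_C sin 26.1° + T_D sin 161° = 0.
The known terms sum to (-93.13, -829.7) N, so 0.8980 T_C − 0.9455 T_D = 93.13 and 0.4399 T_C + 0.3256 T_D = 829.7.
Solving simultaneously: T_C = 1150 N, T_D = 994 N.

T_C ≈ 1150 N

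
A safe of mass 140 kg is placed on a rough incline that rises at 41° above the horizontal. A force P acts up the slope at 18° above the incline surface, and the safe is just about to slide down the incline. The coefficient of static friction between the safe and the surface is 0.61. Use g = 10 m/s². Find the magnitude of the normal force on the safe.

On the verge of sliding down the incline, friction equals μN and acts up the slope.
Perpendicular: N + P sin 18° = W cos 41° = 1057 N.
Along incline: P cos 18° + μN = W sin 41° with W sin 41° = 918.5 N.
Solving the pair for P and N: P = 359.3 N, N = 945.6 N (and f = μN = 576.8 N).

N ≈ 946 N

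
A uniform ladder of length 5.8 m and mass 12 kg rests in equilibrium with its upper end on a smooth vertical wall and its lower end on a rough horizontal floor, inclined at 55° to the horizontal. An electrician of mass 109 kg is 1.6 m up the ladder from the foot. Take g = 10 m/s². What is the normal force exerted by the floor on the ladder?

N_floor ≈ 1210 N

ΣF_y = 0: N_floor = 12×10 + 109×10 = 1210 N.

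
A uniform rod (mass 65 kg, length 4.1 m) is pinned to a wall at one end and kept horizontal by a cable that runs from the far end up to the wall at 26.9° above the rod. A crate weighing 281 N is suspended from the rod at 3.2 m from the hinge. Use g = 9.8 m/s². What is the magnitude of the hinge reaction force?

Take torques about the hinge: T sin 26.9° · 4.1 = 65×9.8×2.05 + 281×3.2 = 2205.1 N·m.
So T = 2205.1 / (0.4524 × 4.1) = 1188.7 N.
ΣF_x = 0: H_x = T cos 26.9° = 1060.1 N.
ΣF_y = 0: H_y = (65×9.8 + 281) − T sin 26.9° = 918 − 537.82 = 380.18 N.
|H| = √(H_x² + H_y²) = √((1060.1)² + (380.18)²) = 1126.2 N.

|H| ≈ 1130 N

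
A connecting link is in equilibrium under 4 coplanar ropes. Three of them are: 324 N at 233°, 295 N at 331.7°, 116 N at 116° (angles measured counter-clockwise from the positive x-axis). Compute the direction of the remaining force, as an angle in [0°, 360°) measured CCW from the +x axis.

θ ≈ 92.7°

Sum the known components: ΣF_x = 13.9 N, ΣF_y = -294.4 N.
For equilibrium the remaining force must supply (−ΣF_x, −ΣF_y) = (-13.9, 294.4) N.
Magnitude = √((-13.9)² + (294.4)²) = 294.7 N; direction = atan2(294.4, -13.9) = 92.7°.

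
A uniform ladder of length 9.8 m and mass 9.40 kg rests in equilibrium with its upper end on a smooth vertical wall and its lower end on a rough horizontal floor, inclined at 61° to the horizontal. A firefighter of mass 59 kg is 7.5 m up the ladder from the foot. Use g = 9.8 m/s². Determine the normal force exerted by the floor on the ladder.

N_floor ≈ 670 N

ΣF_y = 0: N_floor = 9.40×9.8 + 59×9.8 = 670.32 N.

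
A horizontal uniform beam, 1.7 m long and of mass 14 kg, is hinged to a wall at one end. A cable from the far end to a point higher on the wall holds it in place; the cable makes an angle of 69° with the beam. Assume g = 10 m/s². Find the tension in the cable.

Take torques about the hinge: T sin 69° · 1.7 = 14×10×0.85 = 119 N·m.
So T = 119 / (0.9336 × 1.7) = 74.98 N.

T ≈ 75 N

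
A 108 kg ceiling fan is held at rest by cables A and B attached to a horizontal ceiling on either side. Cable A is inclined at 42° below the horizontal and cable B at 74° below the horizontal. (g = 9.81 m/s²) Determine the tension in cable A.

Weight W = 108 × 9.81 = 1059 N acts straight down.
Horizontal: T_A cos 42° = T_B cos 74°  →  T_B = 2.696 T_A.
Vertical: T_A sin 42° + T_B sin 74° = 1059.
Substituting the horizontal relation into the vertical equation gives 3.261 T_A = 1059, so T_A = 324.9 N.

T_A ≈ 325 N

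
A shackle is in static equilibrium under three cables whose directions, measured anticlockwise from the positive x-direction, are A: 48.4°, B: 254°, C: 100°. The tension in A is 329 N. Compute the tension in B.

Resolve: ΣF_x = 329 cos 48.4° + T_B cos 254° + T_C cos 100° = 0.
        ΣF_y = 329 sin 48.4° + T_B sin 254° + T_C sin 100° = 0.
The known terms sum to (218.4, 246) N, so -0.2756 T_B − 0.1736 T_C = -218.4 and -0.9613 T_B + 0.9848 T_C = -246.
Solving simultaneously: T_B = 588.2 N, T_C = 324.3 N.

T_B ≈ 588 N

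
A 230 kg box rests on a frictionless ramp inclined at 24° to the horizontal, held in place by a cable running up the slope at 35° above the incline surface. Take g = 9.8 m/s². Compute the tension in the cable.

T ≈ 1120 N

Take axes along and perpendicular to the incline. Weight components: W sin 24° = 916.8 N down-slope, W cos 24° = 2059 N into the surface.
Along incline: T cos 35° = W sin 24° → T = 1119 N.
Perpendicular: N = W cos 24° − T sin 35° = 1417 N.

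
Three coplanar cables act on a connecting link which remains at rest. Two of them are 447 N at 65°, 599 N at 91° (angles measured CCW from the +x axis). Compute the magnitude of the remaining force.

Sum the known components: ΣF_x = 178.5 N, ΣF_y = 1004 N.
For equilibrium the remaining force must supply (−ΣF_x, −ΣF_y) = (-178.5, -1004) N.
Magnitude = √((-178.5)² + (-1004)²) = 1020 N; direction = atan2(-1004, -178.5) = 259.9°.

F ≈ 1020 N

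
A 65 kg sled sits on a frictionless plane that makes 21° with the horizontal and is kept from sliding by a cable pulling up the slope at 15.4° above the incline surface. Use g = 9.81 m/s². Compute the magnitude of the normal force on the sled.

N ≈ 532 N

Take axes along and perpendicular to the incline. Weight components: W sin 21° = 228.5 N down-slope, W cos 21° = 595.3 N into the surface.
Along incline: T cos 15.4° = W sin 21° → T = 237 N.
Perpendicular: N = W cos 21° − T sin 15.4° = 532.4 N.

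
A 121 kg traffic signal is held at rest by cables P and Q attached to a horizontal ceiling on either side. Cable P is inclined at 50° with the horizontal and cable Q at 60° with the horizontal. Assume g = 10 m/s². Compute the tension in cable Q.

Weight W = 121 × 10 = 1210 N acts straight down.
Horizontal: T_P cos 50° = T_Q cos 60°  →  T_P = 0.7779 T_Q.
Vertical: T_P sin 50° + T_Q sin 60° = 1210.
Substituting the horizontal relation into the vertical equation gives 1.462 T_Q = 1210, so T_Q = 827.7 N.

T_Q ≈ 828 N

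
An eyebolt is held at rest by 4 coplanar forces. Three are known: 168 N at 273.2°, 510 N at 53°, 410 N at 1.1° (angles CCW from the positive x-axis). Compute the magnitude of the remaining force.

Sum the known components: ΣF_x = 726.2 N, ΣF_y = 247.4 N.
For equilibrium the remaining force must supply (−ΣF_x, −ΣF_y) = (-726.2, -247.4) N.
Magnitude = √((-726.2)² + (-247.4)²) = 767.2 N; direction = atan2(-247.4, -726.2) = 198.8°.

F ≈ 767 N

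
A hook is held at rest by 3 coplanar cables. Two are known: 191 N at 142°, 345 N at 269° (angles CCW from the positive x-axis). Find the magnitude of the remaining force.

F ≈ 276 N

Sum the known components: ΣF_x = -156.5 N, ΣF_y = -227.4 N.
For equilibrium the remaining force must supply (−ΣF_x, −ΣF_y) = (156.5, 227.4) N.
Magnitude = √((156.5)² + (227.4)²) = 276 N; direction = atan2(227.4, 156.5) = 55.5°.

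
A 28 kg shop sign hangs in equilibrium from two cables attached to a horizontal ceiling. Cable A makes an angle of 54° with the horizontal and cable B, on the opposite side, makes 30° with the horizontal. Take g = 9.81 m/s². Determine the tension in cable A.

Weight W = 28 × 9.81 = 274.7 N acts straight down.
Horizontal: T_A cos 54° = T_B cos 30°  →  T_B = 0.6787 T_A.
Vertical: T_A sin 54° + T_B sin 30° = 274.7.
Substituting the horizontal relation into the vertical equation gives 1.148 T_A = 274.7, so T_A = 239.2 N.

T_A ≈ 239 N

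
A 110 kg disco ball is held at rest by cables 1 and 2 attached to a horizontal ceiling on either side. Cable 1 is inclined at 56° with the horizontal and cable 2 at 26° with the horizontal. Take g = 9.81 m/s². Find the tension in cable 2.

T_2 ≈ 609 N

Weight W = 110 × 9.81 = 1079 N acts straight down.
Horizontal: T_1 cos 56° = T_2 cos 26°  →  T_1 = 1.607 T_2.
Vertical: T_1 sin 56° + T_2 sin 26° = 1079.
Substituting the horizontal relation into the vertical equation gives 1.771 T_2 = 1079, so T_2 = 609.4 N.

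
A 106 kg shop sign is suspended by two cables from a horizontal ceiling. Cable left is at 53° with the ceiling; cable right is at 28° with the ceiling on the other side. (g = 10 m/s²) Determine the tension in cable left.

T_left ≈ 948 N

Weight W = 106 × 10 = 1060 N acts straight down.
Horizontal: T_left cos 53° = T_right cos 28°  →  T_right = 0.6816 T_left.
Vertical: T_left sin 53° + T_right sin 28° = 1060.
Substituting the horizontal relation into the vertical equation gives 1.119 T_left = 1060, so T_left = 947.6 N.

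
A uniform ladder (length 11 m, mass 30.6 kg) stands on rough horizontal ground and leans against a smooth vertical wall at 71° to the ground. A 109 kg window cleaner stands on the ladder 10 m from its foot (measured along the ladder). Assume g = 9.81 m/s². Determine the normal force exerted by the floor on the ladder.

ΣF_y = 0: N_floor = 30.6×9.81 + 109×9.81 = 1369.5 N.

N_floor ≈ 1370 N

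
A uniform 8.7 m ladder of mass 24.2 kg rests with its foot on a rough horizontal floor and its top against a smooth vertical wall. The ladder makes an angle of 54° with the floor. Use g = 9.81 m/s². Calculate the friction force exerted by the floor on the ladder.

f ≈ 86.2 N

Torques about the foot: N_wall · 8.7 sin 54° = 24.2×9.81×4.35 cos 54° → N_wall = 86.241 N.
ΣF_x = 0: f_floor = N_wall = 86.241 N.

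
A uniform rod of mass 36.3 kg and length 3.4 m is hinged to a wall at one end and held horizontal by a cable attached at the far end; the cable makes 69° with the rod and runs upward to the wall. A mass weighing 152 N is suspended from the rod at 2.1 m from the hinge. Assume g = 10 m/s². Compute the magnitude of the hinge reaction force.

Take torques about the hinge: T sin 69° · 3.4 = 36.3×10×1.7 + 152×2.1 = 936.3 N·m.
So T = 936.3 / (0.9336 × 3.4) = 294.97 N.
ΣF_x = 0: H_x = T cos 69° = 105.71 N.
ΣF_y = 0: H_y = (36.3×10 + 152) − T sin 69° = 515 − 275.38 = 239.62 N.
|H| = √(H_x² + H_y²) = √((105.71)² + (239.62)²) = 261.9 N.

|H| ≈ 262 N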